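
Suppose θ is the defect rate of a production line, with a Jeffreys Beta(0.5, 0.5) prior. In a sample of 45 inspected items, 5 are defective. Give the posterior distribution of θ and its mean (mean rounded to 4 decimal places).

The binomial likelihood is conjugate to the Beta prior: with 5 successes and 40 failures, the posterior is Beta(0.5+5, 0.5+40) = Beta(5.5, 40.5).
E[θ | data] = 5.5/(5.5+40.5) = 0.1196.

Posterior: Beta(5.5, 40.5); mean ≈ 0.1196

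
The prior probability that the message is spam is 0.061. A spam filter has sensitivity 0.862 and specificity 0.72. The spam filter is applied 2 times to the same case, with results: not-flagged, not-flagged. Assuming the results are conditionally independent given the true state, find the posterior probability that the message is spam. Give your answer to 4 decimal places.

Posterior P(H) ≈ 0.0024

Let H be the event that the message is spam; start with P(H) = 0.061. P('spam-flagged'|H) = 0.862, P('spam-flagged'|¬H) = 0.28.
Update on result 1 ('not-flagged'): P(H) ← 0.138·0.0610 / (0.138·0.0610 + 0.72·0.9390) = 0.0084180/0.68450 = 0.0123.
Update on result 2 ('not-flagged'): P(H) ← 0.138·0.0123 / (0.138·0.0123 + 0.72·0.9877) = 0.0016971/0.71284 = 0.0024.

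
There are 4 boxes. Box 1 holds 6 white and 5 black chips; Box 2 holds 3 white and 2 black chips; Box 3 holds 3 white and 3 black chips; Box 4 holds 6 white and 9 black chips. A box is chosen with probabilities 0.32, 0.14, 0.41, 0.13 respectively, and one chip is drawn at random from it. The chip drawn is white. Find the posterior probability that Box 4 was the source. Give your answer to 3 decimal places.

Tabulate prior·likelihood by source: [1] prior 0.32, lik 0.5455, product 0.1745; [2] prior 0.14, lik 0.6, product 0.08400; [3] prior 0.41, lik 0.5, product 0.2050; [4] prior 0.13, lik 0.4, product 0.05200.
Normalizing constant = 0.51555; the posterior for Box 4 is its product over the sum, 0.05200/0.51555 = 0.101.

Posterior probability ≈ 0.101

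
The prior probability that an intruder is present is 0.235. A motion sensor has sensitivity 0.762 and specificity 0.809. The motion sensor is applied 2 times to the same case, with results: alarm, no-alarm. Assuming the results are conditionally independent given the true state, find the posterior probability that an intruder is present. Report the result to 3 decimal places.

Posterior P(H) ≈ 0.265

With H the event that an intruder is present, the joint likelihood of the observed sequence is P(data|H) = 0.762·0.238 = 0.18136 and P(data|¬H) = 0.191·0.809 = 0.15452.
Bayes: P(H|data) = 0.235·0.18136 / (0.235·0.18136 + 0.765·0.15452) = 0.042619/0.16083 = 0.2650.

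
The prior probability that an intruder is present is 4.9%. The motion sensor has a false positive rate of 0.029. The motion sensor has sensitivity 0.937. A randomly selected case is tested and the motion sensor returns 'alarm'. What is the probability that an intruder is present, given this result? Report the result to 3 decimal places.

Let H be the event that an intruder is present. P(H) = 0.049, so P(¬H) = 0.951. With E the 'alarm' result, P(E|H) = 0.937 and P(E|¬H) = 0.029.
P(E) = 0.937·0.049 + 0.029·0.951 = 0.045913 + 0.027579 = 0.073492.
By Bayes' theorem, P(H|E) = 0.045913 / 0.073492 = 0.625.

P(H | E) ≈ 0.625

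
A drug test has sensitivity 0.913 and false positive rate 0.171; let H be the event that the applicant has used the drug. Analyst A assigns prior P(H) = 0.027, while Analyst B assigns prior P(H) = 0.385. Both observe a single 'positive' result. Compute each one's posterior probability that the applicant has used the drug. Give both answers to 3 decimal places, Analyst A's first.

Analyst A: 0.129; Analyst B: 0.770

The likelihood ratio for a 'positive' result is 0.913/0.171 = 5.3392.
Analyst A: prior odds 0.027/0.973 = 0.027749; posterior odds 0.14816; posterior probability 0.129.
Analyst B: prior odds 0.385/0.615 = 0.62602; posterior odds 3.3424; posterior probability 0.770.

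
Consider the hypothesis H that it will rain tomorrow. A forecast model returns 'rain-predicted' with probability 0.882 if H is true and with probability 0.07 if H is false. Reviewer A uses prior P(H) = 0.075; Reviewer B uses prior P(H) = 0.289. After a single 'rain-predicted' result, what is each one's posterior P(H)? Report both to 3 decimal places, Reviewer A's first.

Reviewer A: 0.505; Reviewer B: 0.837

P('+'|H) = 0.882, P('+'|¬H) = 0.07.
Reviewer A: numerator 0.882·0.075 = 0.066150; evidence = 0.066150+0.07·0.925 = 0.13090; posterior = 0.505.
Reviewer B: numerator 0.882·0.289 = 0.25490; evidence = 0.25490+0.07·0.711 = 0.30467; posterior = 0.837.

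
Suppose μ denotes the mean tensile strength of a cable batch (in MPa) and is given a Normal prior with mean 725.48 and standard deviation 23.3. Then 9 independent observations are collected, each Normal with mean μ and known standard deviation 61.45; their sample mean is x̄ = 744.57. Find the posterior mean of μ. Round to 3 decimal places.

With known σ, the Normal prior is conjugate. Weight on the data is w = (n/σ²)/(n/σ² + 1/τ₀²) = 0.00238341/(0.00238341+0.00184199) = 0.56407.
Posterior mean = w·x̄ + (1−w)·μ₀ = 0.56407·744.57 + 0.43593·725.48 = 736.248.

Posterior mean ≈ 736.248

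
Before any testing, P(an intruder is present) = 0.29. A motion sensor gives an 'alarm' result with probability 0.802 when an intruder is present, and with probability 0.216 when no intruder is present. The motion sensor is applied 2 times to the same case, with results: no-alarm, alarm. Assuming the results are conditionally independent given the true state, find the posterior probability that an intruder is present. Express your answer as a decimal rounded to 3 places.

Posterior P(H) ≈ 0.277

Let H be the event that an intruder is present; start with P(H) = 0.29. P('alarm'|H) = 0.802, P('alarm'|¬H) = 0.216.
Update on result 1 ('no-alarm'): P(H) ← 0.198·0.2900 / (0.198·0.2900 + 0.784·0.7100) = 0.057420/0.61406 = 0.0935.
Update on result 2 ('alarm'): P(H) ← 0.802·0.0935 / (0.802·0.0935 + 0.216·0.9065) = 0.074994/0.27080 = 0.2769.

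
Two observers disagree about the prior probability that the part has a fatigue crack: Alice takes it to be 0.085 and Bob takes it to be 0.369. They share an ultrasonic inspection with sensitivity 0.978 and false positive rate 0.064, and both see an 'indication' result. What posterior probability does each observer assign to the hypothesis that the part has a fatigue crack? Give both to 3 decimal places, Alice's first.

Alice: 0.587; Bob: 0.899

P('+'|H) = 0.978, P('+'|¬H) = 0.064.
Alice: numerator 0.978·0.085 = 0.083130; evidence = 0.083130+0.064·0.915 = 0.14169; posterior = 0.587.
Bob: numerator 0.978·0.369 = 0.36088; evidence = 0.36088+0.064·0.631 = 0.40127; posterior = 0.899.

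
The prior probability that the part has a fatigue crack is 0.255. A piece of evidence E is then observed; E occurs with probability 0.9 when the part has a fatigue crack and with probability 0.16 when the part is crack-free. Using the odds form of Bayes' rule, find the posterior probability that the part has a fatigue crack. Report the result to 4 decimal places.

Prior odds = 0.255/(1−0.255) = 0.34228. In log-odds, ln(0.34228) = -1.0721.
Add log likelihood ratio: ln(5.6250) = 1.7272.
Posterior log-odds = 0.65510, so posterior odds = exp(0.65510) = 1.9253. Converting, P(H|E) = 1.9253/2.9253 = 0.6582.

Posterior probability ≈ 0.6582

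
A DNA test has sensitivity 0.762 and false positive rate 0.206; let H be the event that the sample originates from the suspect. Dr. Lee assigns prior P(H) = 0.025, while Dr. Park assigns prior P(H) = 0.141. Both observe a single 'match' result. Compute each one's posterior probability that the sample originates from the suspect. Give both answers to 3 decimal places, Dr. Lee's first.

Dr. Lee: 0.087; Dr. Park: 0.378

The likelihood ratio for a 'match' result is 0.762/0.206 = 3.6990.
Dr. Lee: prior odds 0.025/0.975 = 0.025641; posterior odds 0.094847; posterior probability 0.087.
Dr. Park: prior odds 0.141/0.859 = 0.16414; posterior odds 0.60717; posterior probability 0.378.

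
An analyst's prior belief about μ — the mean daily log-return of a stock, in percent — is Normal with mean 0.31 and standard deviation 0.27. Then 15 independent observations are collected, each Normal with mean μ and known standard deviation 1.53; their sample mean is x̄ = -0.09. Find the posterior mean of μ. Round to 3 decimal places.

Posterior mean ≈ 0.183

With known σ, the Normal prior is conjugate. Weight on the data is w = (n/σ²)/(n/σ² + 1/τ₀²) = 6.40779/(6.40779+13.7174) = 0.31840.
Posterior mean = w·x̄ + (1−w)·μ₀ = 0.31840·-0.09 + 0.68160·0.31 = 0.183.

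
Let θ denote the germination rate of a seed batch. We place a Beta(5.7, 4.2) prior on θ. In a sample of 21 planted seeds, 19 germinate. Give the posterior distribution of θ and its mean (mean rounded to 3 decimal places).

The binomial likelihood is conjugate to the Beta prior: with 19 successes and 2 failures, the posterior is Beta(5.7+19, 4.2+2) = Beta(24.7, 6.2).
E[θ | data] = 24.7/(24.7+6.2) = 0.799.

Posterior: Beta(24.7, 6.2); mean ≈ 0.799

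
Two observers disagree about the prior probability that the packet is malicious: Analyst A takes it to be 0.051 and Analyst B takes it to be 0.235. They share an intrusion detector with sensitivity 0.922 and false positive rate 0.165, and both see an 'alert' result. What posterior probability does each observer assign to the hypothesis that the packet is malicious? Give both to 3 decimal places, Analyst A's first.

P('+'|H) = 0.922, P('+'|¬H) = 0.165.
Analyst A: numerator 0.922·0.051 = 0.047022; evidence = 0.047022+0.165·0.949 = 0.20361; posterior = 0.231.
Analyst B: numerator 0.922·0.235 = 0.21667; evidence = 0.21667+0.165·0.765 = 0.34290; posterior = 0.632.

Analyst A: 0.231; Analyst B: 0.632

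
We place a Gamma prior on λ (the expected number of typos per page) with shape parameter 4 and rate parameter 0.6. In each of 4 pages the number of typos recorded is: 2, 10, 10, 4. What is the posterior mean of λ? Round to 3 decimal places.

Total count ∑xᵢ = 26 over n = 4 pages.
Gamma is conjugate to the Poisson likelihood: posterior is Gamma(shape = 4+26 = 30, rate = 0.6+4 = 4.6).
E[λ | data] = 30/4.6 = 6.522.

Posterior mean ≈ 6.522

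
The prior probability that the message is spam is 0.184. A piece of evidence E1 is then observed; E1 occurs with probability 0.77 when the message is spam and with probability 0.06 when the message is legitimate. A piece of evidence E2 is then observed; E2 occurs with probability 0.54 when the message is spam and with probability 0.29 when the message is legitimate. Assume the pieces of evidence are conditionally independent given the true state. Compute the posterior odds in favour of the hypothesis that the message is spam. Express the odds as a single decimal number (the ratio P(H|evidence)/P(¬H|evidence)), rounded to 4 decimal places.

Posterior odds ≈ 5.3884

Prior odds = 0.184/(1−0.184) = 0.22549.
Likelihood ratio for E1 = 0.77/0.06 = 12.833.
Likelihood ratio for E2 = 0.54/0.29 = 1.8621.
Posterior odds = prior odds × LR₁ × LR₂ = 5.3884.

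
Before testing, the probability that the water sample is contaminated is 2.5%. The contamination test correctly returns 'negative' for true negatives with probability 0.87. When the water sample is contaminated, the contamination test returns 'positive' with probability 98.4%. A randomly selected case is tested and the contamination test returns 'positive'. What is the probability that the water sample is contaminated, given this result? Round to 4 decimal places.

P(H | E) ≈ 0.1625

Write H for 'the water sample is contaminated'. Prior odds H:¬H = 0.025/0.975 = 0.025641. For the 'positive' outcome, the likelihood ratio is 0.984/0.13 = 7.5692.
Posterior odds = 0.025641 × 7.5692 = 0.19408, so P(H|E) = 0.19408/(1+0.19408) = 0.1625.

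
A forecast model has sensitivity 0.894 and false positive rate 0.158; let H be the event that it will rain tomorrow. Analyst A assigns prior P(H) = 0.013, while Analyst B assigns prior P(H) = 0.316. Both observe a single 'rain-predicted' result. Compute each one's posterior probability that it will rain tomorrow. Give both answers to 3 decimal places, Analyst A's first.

Analyst A: 0.069; Analyst B: 0.723

P('+'|H) = 0.894, P('+'|¬H) = 0.158.
Analyst A: numerator 0.894·0.013 = 0.011622; evidence = 0.011622+0.158·0.987 = 0.16757; posterior = 0.069.
Analyst B: numerator 0.894·0.316 = 0.28250; evidence = 0.28250+0.158·0.684 = 0.39058; posterior = 0.723.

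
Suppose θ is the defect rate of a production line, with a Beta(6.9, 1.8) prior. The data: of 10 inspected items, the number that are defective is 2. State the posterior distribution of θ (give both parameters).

Observing 2 successes and 8 failures updates Beta(6.9, 1.8) by adding the success and failure counts to the two shape parameters: α = 6.9+2 = 8.9, β = 1.8+8 = 9.8.

Posterior: Beta(8.9, 9.8)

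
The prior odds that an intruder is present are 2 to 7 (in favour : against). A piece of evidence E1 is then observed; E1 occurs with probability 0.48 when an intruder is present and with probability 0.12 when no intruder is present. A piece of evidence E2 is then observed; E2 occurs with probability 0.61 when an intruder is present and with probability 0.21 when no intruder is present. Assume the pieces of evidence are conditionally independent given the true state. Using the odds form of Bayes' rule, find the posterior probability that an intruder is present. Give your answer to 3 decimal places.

Posterior probability ≈ 0.769

Prior odds = 2/7 = 0.28571. In log-odds, ln(0.28571) = -1.2528.
Add log likelihood ratios: ln(4.0000) + ln(2.9048) = 2.4526.
Posterior log-odds = 1.1999, so posterior odds = exp(1.1999) = 3.3197. Converting, P(H|E) = 3.3197/4.3197 = 0.769.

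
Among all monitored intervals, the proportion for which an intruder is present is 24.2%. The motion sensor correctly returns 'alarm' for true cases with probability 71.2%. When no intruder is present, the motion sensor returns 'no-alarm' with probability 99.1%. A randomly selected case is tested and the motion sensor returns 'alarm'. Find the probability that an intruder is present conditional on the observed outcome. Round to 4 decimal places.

P(H | E) ≈ 0.9619

Let H be the event that an intruder is present. P(H) = 0.242, so P(¬H) = 0.758. With E the 'alarm' result, P(E|H) = 0.712 and P(E|¬H) = 0.009.
P(E) = 0.712·0.242 + 0.009·0.758 = 0.17230 + 0.0068220 = 0.17913.
By Bayes' theorem, P(H|E) = 0.17230 / 0.17913 = 0.9619.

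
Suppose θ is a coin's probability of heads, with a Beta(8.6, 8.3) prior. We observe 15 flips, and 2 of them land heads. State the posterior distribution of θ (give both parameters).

Posterior: Beta(10.6, 21.3)

Observing 2 successes and 13 failures updates Beta(8.6, 8.3) by adding the success and failure counts to the two shape parameters: α = 8.6+2 = 10.6, β = 8.3+13 = 21.3.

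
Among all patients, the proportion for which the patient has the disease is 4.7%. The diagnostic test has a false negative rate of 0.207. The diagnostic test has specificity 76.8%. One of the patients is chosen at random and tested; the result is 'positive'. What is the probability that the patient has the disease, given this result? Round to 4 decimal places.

P(H | E) ≈ 0.1443

Write H for 'the patient has the disease'. Prior odds H:¬H = 0.047/0.953 = 0.049318. For the 'positive' outcome, the likelihood ratio is 0.793/0.232 = 3.4181.
Posterior odds = 0.049318 × 3.4181 = 0.16857, so P(H|E) = 0.16857/(1+0.16857) = 0.1443.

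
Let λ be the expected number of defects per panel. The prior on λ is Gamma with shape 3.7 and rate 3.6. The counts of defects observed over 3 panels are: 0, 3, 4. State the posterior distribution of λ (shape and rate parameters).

The Poisson likelihood adds the total count to the shape and the number of exposure periods to the rate. Here ∑xᵢ = 7 and n = 3, so shape 3.7→10.7 and rate 3.6→6.6.

Posterior: Gamma(shape=10.7, rate=6.6)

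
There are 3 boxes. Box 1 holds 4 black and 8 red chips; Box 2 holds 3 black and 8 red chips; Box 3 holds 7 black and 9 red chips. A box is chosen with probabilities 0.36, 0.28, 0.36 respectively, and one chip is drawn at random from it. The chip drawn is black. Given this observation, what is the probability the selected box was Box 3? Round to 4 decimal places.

Tabulate prior·likelihood by source: [1] prior 0.36, lik 0.3333, product 0.1200; [2] prior 0.28, lik 0.2727, product 0.07636; [3] prior 0.36, lik 0.4375, product 0.1575.
Normalizing constant = 0.35386; the posterior for Box 3 is its product over the sum, 0.1575/0.35386 = 0.4451.

Posterior probability ≈ 0.4451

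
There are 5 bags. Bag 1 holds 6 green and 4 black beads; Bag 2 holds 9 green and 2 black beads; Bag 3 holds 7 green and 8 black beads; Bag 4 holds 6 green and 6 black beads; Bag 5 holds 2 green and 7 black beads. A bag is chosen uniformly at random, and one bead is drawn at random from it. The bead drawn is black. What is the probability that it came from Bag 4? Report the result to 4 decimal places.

Tabulate prior·likelihood by source: [1] prior 0.2, lik 0.4, product 0.08000; [2] prior 0.2, lik 0.1818, product 0.03636; [3] prior 0.2, lik 0.5333, product 0.1067; [4] prior 0.2, lik 0.5, product 0.1000; [5] prior 0.2, lik 0.7778, product 0.1556.
Normalizing constant = 0.47859; the posterior for Bag 4 is its product over the sum, 0.1000/0.47859 = 0.2089.

Posterior probability ≈ 0.2089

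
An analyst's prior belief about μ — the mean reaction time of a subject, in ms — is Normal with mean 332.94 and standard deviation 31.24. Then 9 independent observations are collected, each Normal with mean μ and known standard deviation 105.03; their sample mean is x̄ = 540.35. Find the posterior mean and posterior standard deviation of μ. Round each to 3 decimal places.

Posterior mean ≈ 424.880; posterior SD ≈ 23.309

With known σ, the Normal prior is conjugate. Weight on the data is w = (n/σ²)/(n/σ² + 1/τ₀²) = 0.00081586/(0.00081586+0.00102466) = 0.44328.
Posterior mean = w·x̄ + (1−w)·μ₀ = 0.44328·540.35 + 0.55672·332.94 = 424.880. Posterior variance = 1/(0.00081586+0.00102466) = 543.326, so SD = 23.309.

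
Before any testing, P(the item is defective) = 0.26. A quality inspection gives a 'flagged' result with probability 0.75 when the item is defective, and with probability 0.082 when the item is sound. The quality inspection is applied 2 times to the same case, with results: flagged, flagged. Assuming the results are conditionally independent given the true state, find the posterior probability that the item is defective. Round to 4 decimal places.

With H the event that the item is defective, the joint likelihood of the observed sequence is P(data|H) = 0.75·0.75 = 0.56250 and P(data|¬H) = 0.082·0.082 = 0.0067240.
Bayes: P(H|data) = 0.26·0.56250 / (0.26·0.56250 + 0.74·0.0067240) = 0.14625/0.15123 = 0.9671.

Posterior P(H) ≈ 0.9671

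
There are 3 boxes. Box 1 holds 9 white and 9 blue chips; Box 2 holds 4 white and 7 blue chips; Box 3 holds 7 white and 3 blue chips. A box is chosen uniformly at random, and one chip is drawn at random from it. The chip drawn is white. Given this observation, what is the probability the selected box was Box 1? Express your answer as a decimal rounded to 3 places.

Posterior probability ≈ 0.320

P(white|Box 1) = 0.5; P(white|Box 2) = 0.3636; P(white|Box 3) = 0.7.
Prior × likelihood for each source: 0.333333·0.5=0.1667, 0.333333·0.3636=0.1212, 0.333333·0.7=0.2333. Summing gives P(white) = 0.52121.
P(Box 1 | white) = 0.1667 / 0.52121 = 0.320.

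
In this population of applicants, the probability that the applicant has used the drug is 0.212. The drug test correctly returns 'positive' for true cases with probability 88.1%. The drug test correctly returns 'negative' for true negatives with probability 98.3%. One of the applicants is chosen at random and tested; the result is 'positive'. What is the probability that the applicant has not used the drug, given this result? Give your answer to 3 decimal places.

Let H be the event that the applicant has used the drug. P(H) = 0.212, so P(¬H) = 0.788. With E the 'positive' result, P(E|H) = 0.881 and P(E|¬H) = 0.017.
P(E) = 0.881·0.212 + 0.017·0.788 = 0.18677 + 0.013396 = 0.20017.
By Bayes' theorem, P(H|E) = 0.18677 / 0.20017 = 0.933. Hence P(¬H|E) = 1 − 0.933 = 0.067.

P(¬H | E) ≈ 0.067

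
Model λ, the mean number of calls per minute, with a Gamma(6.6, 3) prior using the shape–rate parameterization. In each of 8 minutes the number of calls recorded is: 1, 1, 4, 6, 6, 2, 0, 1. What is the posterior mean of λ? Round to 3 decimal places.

Posterior mean ≈ 2.509

Total count ∑xᵢ = 21 over n = 8 minutes.
Gamma is conjugate to the Poisson likelihood: posterior is Gamma(shape = 6.6+21 = 27.6, rate = 3+8 = 11).
E[λ | data] = 27.6/11 = 2.509.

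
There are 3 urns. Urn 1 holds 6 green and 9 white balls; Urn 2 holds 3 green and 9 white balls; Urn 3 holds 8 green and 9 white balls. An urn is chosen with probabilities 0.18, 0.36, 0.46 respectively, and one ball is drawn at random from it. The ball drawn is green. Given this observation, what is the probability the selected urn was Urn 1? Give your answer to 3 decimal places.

Posterior probability ≈ 0.190

P(green|Urn 1) = 0.4; P(green|Urn 2) = 0.25; P(green|Urn 3) = 0.4706.
Prior × likelihood for each source: 0.18·0.4=0.07200, 0.36·0.25=0.09000, 0.46·0.4706=0.2165. Summing gives P(green) = 0.37847.
P(Urn 1 | green) = 0.07200 / 0.37847 = 0.190.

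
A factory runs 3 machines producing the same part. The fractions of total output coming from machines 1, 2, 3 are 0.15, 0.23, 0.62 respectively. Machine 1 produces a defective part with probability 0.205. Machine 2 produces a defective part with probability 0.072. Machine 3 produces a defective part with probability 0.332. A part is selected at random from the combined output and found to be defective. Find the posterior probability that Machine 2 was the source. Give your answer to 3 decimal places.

Posterior probability ≈ 0.065

Tabulate prior·likelihood by source: [1] prior 0.15, lik 0.205, product 0.03075; [2] prior 0.23, lik 0.072, product 0.01656; [3] prior 0.62, lik 0.332, product 0.2058.
Normalizing constant = 0.25315; the posterior for Machine 2 is its product over the sum, 0.01656/0.25315 = 0.065.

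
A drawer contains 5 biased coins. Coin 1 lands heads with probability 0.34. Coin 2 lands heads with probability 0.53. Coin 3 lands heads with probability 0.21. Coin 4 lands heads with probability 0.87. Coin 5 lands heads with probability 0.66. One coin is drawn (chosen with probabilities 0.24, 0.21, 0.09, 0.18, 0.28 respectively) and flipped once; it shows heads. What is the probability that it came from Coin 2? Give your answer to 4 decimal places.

Tabulate prior·likelihood by source: [1] prior 0.24, lik 0.34, product 0.08160; [2] prior 0.21, lik 0.53, product 0.1113; [3] prior 0.09, lik 0.21, product 0.01890; [4] prior 0.18, lik 0.87, product 0.1566; [5] prior 0.28, lik 0.66, product 0.1848.
Normalizing constant = 0.55320; the posterior for Coin 2 is its product over the sum, 0.1113/0.55320 = 0.2012.

Posterior probability ≈ 0.2012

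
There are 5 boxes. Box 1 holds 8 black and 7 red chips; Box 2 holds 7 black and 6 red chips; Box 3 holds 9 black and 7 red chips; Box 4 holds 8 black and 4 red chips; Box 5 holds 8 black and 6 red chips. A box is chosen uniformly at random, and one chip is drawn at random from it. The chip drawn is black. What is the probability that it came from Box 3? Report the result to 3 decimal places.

Tabulate prior·likelihood by source: [1] prior 0.2, lik 0.5333, product 0.1067; [2] prior 0.2, lik 0.5385, product 0.1077; [3] prior 0.2, lik 0.5625, product 0.1125; [4] prior 0.2, lik 0.6667, product 0.1333; [5] prior 0.2, lik 0.5714, product 0.1143.
Normalizing constant = 0.57448; the posterior for Box 3 is its product over the sum, 0.1125/0.57448 = 0.196.

Posterior probability ≈ 0.196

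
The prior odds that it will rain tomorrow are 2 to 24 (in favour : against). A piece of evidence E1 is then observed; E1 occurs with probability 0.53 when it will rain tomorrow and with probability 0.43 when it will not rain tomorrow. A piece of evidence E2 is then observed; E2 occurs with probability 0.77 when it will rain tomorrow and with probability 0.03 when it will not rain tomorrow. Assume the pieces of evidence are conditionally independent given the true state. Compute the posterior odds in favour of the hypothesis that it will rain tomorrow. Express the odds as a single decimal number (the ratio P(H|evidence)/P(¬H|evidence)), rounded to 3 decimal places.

Prior odds = 2/24 = 0.083333.
Likelihood ratio for E1 = 0.53/0.43 = 1.2326.
Likelihood ratio for E2 = 0.77/0.03 = 25.667.
Posterior odds = prior odds × LR₁ × LR₂ = 2.6363.

Posterior odds ≈ 2.636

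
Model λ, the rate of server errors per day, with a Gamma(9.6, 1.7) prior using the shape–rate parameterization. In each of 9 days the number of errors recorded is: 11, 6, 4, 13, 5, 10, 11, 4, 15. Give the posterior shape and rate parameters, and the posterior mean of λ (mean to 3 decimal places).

Posterior: Gamma(shape=88.6, rate=10.7); mean ≈ 8.280

Total count ∑xᵢ = 79 over n = 9 days.
Gamma is conjugate to the Poisson likelihood: posterior is Gamma(shape = 9.6+79 = 88.6, rate = 1.7+9 = 10.7).
Posterior mean = shape/rate = 88.6/10.7 = 8.280.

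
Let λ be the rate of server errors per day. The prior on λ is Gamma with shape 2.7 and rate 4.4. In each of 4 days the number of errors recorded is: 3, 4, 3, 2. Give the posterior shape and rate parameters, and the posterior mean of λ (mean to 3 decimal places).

Total count ∑xᵢ = 12 over n = 4 days.
Gamma is conjugate to the Poisson likelihood: posterior is Gamma(shape = 2.7+12 = 14.7, rate = 4.4+4 = 8.4).
E[λ | data] = 14.7/8.4 = 1.750.

Posterior: Gamma(shape=14.7, rate=8.4); mean ≈ 1.750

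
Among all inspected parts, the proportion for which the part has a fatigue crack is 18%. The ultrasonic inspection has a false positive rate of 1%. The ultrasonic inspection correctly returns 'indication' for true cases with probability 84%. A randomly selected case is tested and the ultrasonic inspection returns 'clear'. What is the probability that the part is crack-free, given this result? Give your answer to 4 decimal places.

Write H for 'the part has a fatigue crack'. Prior odds H:¬H = 0.18/0.82 = 0.21951. For the 'clear' outcome, the likelihood ratio is 0.16/0.99 = 0.16162.
Posterior odds = 0.21951 × 0.16162 = 0.035477, so P(H|E) = 0.035477/(1+0.035477) = 0.0343. Then P(¬H|E) = 1 − 0.0343 = 0.9657.

P(¬H | E) ≈ 0.9657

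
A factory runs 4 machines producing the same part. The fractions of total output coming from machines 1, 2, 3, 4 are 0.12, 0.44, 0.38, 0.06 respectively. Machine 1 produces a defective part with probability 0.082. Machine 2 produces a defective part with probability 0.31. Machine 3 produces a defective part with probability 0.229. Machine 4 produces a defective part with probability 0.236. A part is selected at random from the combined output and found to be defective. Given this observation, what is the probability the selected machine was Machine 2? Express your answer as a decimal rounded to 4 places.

Tabulate prior·likelihood by source: [1] prior 0.12, lik 0.082, product 0.009840; [2] prior 0.44, lik 0.31, product 0.1364; [3] prior 0.38, lik 0.229, product 0.08702; [4] prior 0.06, lik 0.236, product 0.01416.
Normalizing constant = 0.24742; the posterior for Machine 2 is its product over the sum, 0.1364/0.24742 = 0.5513.

Posterior probability ≈ 0.5513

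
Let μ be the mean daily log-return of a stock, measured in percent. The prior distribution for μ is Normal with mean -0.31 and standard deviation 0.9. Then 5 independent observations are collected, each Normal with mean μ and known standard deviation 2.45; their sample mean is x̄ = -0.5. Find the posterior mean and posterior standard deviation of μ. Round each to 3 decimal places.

With known σ, the Normal prior is conjugate. Weight on the data is w = (n/σ²)/(n/σ² + 1/τ₀²) = 0.832986/(0.832986+1.23457) = 0.40288.
Posterior mean = w·x̄ + (1−w)·μ₀ = 0.40288·-0.5 + 0.59712·-0.31 = -0.387. Posterior variance = 1/(0.832986+1.23457) = 0.483663, so SD = 0.695.

Posterior mean ≈ -0.387; posterior SD ≈ 0.695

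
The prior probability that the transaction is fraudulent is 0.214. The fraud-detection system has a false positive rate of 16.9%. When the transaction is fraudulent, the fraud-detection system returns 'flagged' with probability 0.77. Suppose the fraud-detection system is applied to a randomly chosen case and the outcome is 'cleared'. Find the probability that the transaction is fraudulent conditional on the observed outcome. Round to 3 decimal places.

Write H for 'the transaction is fraudulent'. Prior odds H:¬H = 0.214/0.786 = 0.27226. For the 'cleared' outcome, the likelihood ratio is 0.23/0.831 = 0.27677.
Posterior odds = 0.27226 × 0.27677 = 0.075356, so P(H|E) = 0.075356/(1+0.075356) = 0.070.

P(H | E) ≈ 0.070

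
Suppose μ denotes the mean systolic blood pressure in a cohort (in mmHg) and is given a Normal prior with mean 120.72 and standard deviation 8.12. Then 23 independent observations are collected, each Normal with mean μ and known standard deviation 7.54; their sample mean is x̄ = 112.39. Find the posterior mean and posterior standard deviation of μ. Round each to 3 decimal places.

Prior precision 1/τ₀² = 1/8.12² = 0.0151666; data precision n/σ² = 23/7.54² = 0.404562.
Posterior precision = 0.0151666 + 0.404562 = 0.419729, giving posterior SD = 1/√0.419729 = 1.544.
Posterior mean = (0.0151666·120.72 + 0.404562·112.39) / 0.419729 = 112.691.

Posterior mean ≈ 112.691; posterior SD ≈ 1.544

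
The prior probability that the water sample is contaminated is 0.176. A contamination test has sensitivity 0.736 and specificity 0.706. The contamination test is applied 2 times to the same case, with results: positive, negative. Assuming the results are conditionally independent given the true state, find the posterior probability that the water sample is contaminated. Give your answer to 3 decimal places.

Let H be the event that the water sample is contaminated; start with P(H) = 0.176. P('positive'|H) = 0.736, P('positive'|¬H) = 0.294.
Update on result 1 ('positive'): P(H) ← 0.736·0.1760 / (0.736·0.1760 + 0.294·0.8240) = 0.12954/0.37179 = 0.3484.
Update on result 2 ('negative'): P(H) ← 0.264·0.3484 / (0.264·0.3484 + 0.706·0.6516) = 0.091980/0.55200 = 0.1666.

Posterior P(H) ≈ 0.167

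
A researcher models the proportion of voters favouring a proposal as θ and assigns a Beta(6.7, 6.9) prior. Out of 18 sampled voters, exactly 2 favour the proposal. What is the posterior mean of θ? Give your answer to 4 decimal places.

The binomial likelihood is conjugate to the Beta prior: with 2 successes and 16 failures, the posterior is Beta(6.7+2, 6.9+16) = Beta(8.7, 22.9).
Posterior mean = α/(α+β) = 8.7/31.6 = 0.2753.

Posterior mean ≈ 0.2753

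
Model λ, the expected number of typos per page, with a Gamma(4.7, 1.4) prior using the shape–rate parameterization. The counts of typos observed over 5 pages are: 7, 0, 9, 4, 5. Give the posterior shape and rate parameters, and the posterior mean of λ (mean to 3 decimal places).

Posterior: Gamma(shape=29.7, rate=6.4); mean ≈ 4.641

The Poisson likelihood adds the total count to the shape and the number of exposure periods to the rate. Here ∑xᵢ = 25 and n = 5, so shape 4.7→29.7 and rate 1.4→6.4.
E[λ | data] = 29.7/6.4 = 4.641.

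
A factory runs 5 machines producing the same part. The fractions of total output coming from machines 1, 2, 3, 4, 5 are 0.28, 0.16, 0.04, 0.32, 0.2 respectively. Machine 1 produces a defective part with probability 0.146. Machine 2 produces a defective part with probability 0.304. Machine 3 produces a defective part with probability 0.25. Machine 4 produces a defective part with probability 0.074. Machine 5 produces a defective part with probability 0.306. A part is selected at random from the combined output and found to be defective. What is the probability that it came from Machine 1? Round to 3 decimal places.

P(defective|M1) = 0.146; P(defective|M2) = 0.304; P(defective|M3) = 0.25; P(defective|M4) = 0.074; P(defective|M5) = 0.306.
Prior × likelihood for each source: 0.28·0.146=0.04088, 0.16·0.304=0.04864, 0.04·0.25=0.01000, 0.32·0.074=0.02368, 0.2·0.306=0.06120. Summing gives P(defective) = 0.18440.
P(Machine 1 | defective) = 0.04088 / 0.18440 = 0.222.

Posterior probability ≈ 0.222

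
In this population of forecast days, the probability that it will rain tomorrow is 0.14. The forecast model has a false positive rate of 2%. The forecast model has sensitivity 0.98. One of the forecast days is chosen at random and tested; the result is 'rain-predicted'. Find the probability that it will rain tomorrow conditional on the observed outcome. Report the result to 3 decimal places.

Let H be the event that it will rain tomorrow. P(H) = 0.14, so P(¬H) = 0.86. With E the 'rain-predicted' result, P(E|H) = 0.98 and P(E|¬H) = 0.02.
P(E) = 0.98·0.14 + 0.02·0.86 = 0.13720 + 0.017200 = 0.15440.
By Bayes' theorem, P(H|E) = 0.13720 / 0.15440 = 0.889.

P(H | E) ≈ 0.889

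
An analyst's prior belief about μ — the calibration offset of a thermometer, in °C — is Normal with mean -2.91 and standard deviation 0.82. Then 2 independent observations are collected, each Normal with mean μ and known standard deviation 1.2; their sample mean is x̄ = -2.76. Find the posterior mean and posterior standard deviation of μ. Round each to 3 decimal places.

Prior precision 1/τ₀² = 1/0.82² = 1.48721; data precision n/σ² = 2/1.2² = 1.38889.
Posterior precision = 1.48721 + 1.38889 = 2.87610, giving posterior SD = 1/√2.87610 = 0.590.
Posterior mean = (1.48721·-2.91 + 1.38889·-2.76) / 2.87610 = -2.838.

Posterior mean ≈ -2.838; posterior SD ≈ 0.590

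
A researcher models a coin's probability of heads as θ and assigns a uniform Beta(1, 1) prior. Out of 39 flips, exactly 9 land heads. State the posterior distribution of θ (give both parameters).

Observing 9 successes and 30 failures updates Beta(1, 1) by adding the success and failure counts to the two shape parameters: α = 1+9 = 10, β = 1+30 = 31.

Posterior: Beta(10, 31)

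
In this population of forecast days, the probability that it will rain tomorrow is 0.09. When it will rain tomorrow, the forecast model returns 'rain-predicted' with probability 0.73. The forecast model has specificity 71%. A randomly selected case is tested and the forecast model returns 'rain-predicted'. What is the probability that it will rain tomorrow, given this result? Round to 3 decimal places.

Let H be the event that it will rain tomorrow. P(H) = 0.09, so P(¬H) = 0.91. With E the 'rain-predicted' result, P(E|H) = 0.73 and P(E|¬H) = 0.29.
P(E) = 0.73·0.09 + 0.29·0.91 = 0.065700 + 0.26390 = 0.32960.
By Bayes' theorem, P(H|E) = 0.065700 / 0.32960 = 0.199.

P(H | E) ≈ 0.199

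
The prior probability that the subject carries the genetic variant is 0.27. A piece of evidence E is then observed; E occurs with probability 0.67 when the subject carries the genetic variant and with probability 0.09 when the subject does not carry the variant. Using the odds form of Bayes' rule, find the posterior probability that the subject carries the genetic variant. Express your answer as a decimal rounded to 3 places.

Posterior probability ≈ 0.734

Prior odds = 0.27/(1−0.27) = 0.36986.
Likelihood ratio for E = 0.67/0.09 = 7.4444.
Posterior odds = prior odds × LR = 2.7534.
Posterior probability = odds/(1+odds) = 2.7534/3.7534 = 0.734.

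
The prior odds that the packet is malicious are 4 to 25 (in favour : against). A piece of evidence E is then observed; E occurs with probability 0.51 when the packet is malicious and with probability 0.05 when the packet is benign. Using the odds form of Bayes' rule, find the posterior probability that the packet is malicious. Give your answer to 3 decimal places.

Prior odds = 4/25 = 0.16000. In log-odds, ln(0.16000) = -1.8326.
Add log likelihood ratio: ln(10.200) = 2.3224.
Posterior log-odds = 0.48981, so posterior odds = exp(0.48981) = 1.6320. Converting, P(H|E) = 1.6320/2.6320 = 0.620.

Posterior probability ≈ 0.620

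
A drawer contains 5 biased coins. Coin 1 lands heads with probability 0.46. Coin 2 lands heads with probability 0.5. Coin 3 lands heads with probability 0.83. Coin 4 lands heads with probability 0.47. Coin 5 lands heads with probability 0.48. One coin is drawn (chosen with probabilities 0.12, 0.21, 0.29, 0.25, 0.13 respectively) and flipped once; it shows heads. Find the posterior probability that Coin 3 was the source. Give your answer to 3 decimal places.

P(heads|C1) = 0.46; P(heads|C2) = 0.5; P(heads|C3) = 0.83; P(heads|C4) = 0.47; P(heads|C5) = 0.48.
Prior × likelihood for each source: 0.12·0.46=0.05520, 0.21·0.5=0.1050, 0.29·0.83=0.2407, 0.25·0.47=0.1175, 0.13·0.48=0.06240. Summing gives P(heads) = 0.58080.
P(Coin 3 | heads) = 0.2407 / 0.58080 = 0.414.

Posterior probability ≈ 0.414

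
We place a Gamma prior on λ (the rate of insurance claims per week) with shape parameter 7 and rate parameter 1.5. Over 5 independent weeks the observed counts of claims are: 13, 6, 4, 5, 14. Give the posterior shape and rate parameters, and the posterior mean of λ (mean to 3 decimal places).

Posterior: Gamma(shape=49, rate=6.5); mean ≈ 7.538

The Poisson likelihood adds the total count to the shape and the number of exposure periods to the rate. Here ∑xᵢ = 42 and n = 5, so shape 7→49 and rate 1.5→6.5.
E[λ | data] = 49/6.5 = 7.538.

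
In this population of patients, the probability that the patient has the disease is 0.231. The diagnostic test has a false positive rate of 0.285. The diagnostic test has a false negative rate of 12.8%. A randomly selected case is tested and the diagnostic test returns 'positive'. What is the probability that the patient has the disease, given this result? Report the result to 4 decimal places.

P(H | E) ≈ 0.4789

Write H for 'the patient has the disease'. Prior odds H:¬H = 0.231/0.769 = 0.30039. For the 'positive' outcome, the likelihood ratio is 0.872/0.285 = 3.0596.
Posterior odds = 0.30039 × 3.0596 = 0.91909, so P(H|E) = 0.91909/(1+0.91909) = 0.4789.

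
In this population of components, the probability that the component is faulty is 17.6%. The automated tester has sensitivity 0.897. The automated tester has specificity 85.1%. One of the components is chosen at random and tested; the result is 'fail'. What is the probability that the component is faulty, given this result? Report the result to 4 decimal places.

Write H for 'the component is faulty'. Prior odds H:¬H = 0.176/0.824 = 0.21359. For the 'fail' outcome, the likelihood ratio is 0.897/0.149 = 6.0201.
Posterior odds = 0.21359 × 6.0201 = 1.2859, so P(H|E) = 1.2859/(1+1.2859) = 0.5625.

P(H | E) ≈ 0.5625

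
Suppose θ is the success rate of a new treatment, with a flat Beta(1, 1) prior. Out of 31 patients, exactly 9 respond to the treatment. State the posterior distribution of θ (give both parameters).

The binomial likelihood is conjugate to the Beta prior: with 9 successes and 22 failures, the posterior is Beta(1+9, 1+22) = Beta(10, 23).

Posterior: Beta(10, 23)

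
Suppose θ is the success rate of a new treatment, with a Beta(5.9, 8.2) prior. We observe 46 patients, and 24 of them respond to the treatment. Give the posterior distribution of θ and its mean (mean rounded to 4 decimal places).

Observing 24 successes and 22 failures updates Beta(5.9, 8.2) by adding the success and failure counts to the two shape parameters: α = 5.9+24 = 29.9, β = 8.2+22 = 30.2.
E[θ | data] = 29.9/(29.9+30.2) = 0.4975.

Posterior: Beta(29.9, 30.2); mean ≈ 0.4975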